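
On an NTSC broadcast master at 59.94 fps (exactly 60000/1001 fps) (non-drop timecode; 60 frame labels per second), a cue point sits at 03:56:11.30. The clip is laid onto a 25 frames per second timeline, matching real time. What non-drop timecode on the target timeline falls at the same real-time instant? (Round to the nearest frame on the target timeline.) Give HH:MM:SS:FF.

Source frame index: (3×3600 + 56×60 + 11) × 60 + 30 = 850290.
Real time: 850290 / (60000/1001) = 28371343/2000 s.
Target frame: (28371343/2000) × (25) = 28371343/80 ≈ 354641.787 → 354642.
At 25 labels/s: frame 354642 → 03:56:25:17.

03:56:25:17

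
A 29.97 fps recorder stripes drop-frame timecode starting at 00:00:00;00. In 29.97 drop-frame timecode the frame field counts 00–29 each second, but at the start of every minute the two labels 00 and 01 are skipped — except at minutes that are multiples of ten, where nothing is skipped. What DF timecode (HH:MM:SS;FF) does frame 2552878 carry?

23:39:41;04

Ten DF minutes hold 17982 frames, so frame 2552878 lies in block 141 (frames 2535462–2553443) with 17416 frames into that block.
The block's first minute is 1800 frames and the rest 1798 each; 17416 frames reaches minute 9, so 141 × 18 + 9 × 2 = 2556 labels have been skipped so far.
Adding those back, label number 2552878 + 2556 = 2555434 at 30 labels/s is 85181 s + 4 f = 23 h 39 min 41 s frame 4, i.e. 23:39:41;04.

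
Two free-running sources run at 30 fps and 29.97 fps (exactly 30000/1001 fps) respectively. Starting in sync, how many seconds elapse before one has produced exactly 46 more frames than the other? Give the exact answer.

23023/15 seconds

The gap grows by |30000/1001 − 30| = 30/1001 frames per second.
Time for a 46-frame gap: 46 ÷ (30/1001) = 23023/15 s.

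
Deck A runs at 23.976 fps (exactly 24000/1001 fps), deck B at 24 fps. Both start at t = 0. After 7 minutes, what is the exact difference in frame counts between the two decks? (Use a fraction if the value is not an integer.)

1440/143 frames

7 min = 420 s.
A emits 24000/1001 × 420 = 1440000/143 frames; B emits 24 × 420 = 10080.
Difference = 1440/143 frames (≈ 10.0699); B is ahead of A.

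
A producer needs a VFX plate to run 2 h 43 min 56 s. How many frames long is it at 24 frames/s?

2 h 43 min 56 s = 9836 s.
Frames = 9836 × 24 = 236064.

236064 frames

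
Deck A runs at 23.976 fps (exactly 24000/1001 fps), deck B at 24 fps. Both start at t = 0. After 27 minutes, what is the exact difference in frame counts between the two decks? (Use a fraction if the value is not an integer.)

38880/1001 frames

27 min = 1620 s.
A emits 24000/1001 × 1620 = 38880000/1001 frames; B emits 24 × 1620 = 38880.
Difference = 38880/1001 frames (≈ 38.8412); B is ahead of A.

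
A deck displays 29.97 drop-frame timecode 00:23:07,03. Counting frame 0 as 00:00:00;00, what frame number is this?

Complete 10-minute blocks: 2, each 17982 frames → 35964.
Remaining 3 whole minutes in the current block: 1800 + 2 × 1798 = 5396 frames.
Within the current minute: 7 × 30 + 3 − 2 = 211 (labels ;00/;01 skipped at this minute). Total = 35964 + 5396 + 211 = 41571.

41571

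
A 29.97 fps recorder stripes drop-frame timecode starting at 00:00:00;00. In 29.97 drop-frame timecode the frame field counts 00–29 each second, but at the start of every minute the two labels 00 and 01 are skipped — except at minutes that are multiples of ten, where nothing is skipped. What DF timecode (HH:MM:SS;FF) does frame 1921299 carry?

Each 10-minute DF block holds 10 × 60 × 30 − 9 × 2 = 17982 frames. 1921299 ÷ 17982 → 106 full blocks, remainder 15207.
Within the partial block the first minute is 1800 frames and each further minute 1798, so 8 further minute boundaries passed. Total skipped labels = 18 × 106 + 2 × 8 = 1924.
Non-drop label index = 1921299 + 1924 = 1923223; at 30 labels/s that is 17:48:27:13, i.e. DF 17:48:27;13.

17:48:27;13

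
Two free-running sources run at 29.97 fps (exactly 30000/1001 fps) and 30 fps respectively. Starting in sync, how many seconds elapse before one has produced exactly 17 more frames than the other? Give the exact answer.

The gap grows by |30 − 30000/1001| = 30/1001 frames per second.
Time for a 17-frame gap: 17 ÷ (30/1001) = 17017/30 s.

17017/30 seconds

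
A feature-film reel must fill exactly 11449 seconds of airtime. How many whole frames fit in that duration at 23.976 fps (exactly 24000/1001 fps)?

274501 frames

Frames = 11449 × 24000/1001 = 274776000/1001 ≈ 274501.4985.
Complete frames: 274501.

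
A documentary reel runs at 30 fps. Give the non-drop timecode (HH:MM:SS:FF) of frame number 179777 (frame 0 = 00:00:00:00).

01:39:52:17

179777 ÷ 30 = 5992 full seconds, remainder 17 frames.
5992 s = 1 h 39 min 52 s.
Timecode: 01:39:52:17.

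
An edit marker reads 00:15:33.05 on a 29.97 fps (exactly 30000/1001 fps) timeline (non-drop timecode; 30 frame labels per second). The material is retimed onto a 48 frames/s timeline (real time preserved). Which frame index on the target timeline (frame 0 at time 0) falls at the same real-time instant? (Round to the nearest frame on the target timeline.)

frame 44837

Source frame index: (0×3600 + 15×60 + 33) × 30 + 5 = 27995.
Real time: 27995 / (30000/1001) = 5604599/6000 s.
Target frame: (5604599/6000) × (48) = 5604599/125 ≈ 44836.792 → 44837.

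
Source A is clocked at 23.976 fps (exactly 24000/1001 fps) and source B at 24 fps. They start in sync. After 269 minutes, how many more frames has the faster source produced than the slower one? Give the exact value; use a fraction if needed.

387360/1001 frames

269 min = 16140 s.
A emits 24000/1001 × 16140 = 387360000/1001 frames; B emits 24 × 16140 = 387360.
Difference = 387360/1001 frames (≈ 386.9730); B is ahead of A.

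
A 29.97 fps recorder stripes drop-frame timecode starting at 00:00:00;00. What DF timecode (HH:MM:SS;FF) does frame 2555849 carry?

23:41:20;07

Ten DF minutes hold 17982 frames, so frame 2555849 lies in block 142 (frames 2553444–2571425) with 2405 frames into that block.
The block's first minute is 1800 frames and the rest 1798 each; 2405 frames reaches minute 1, so 142 × 18 + 1 × 2 = 2558 labels have been skipped so far.
Adding those back, label number 2555849 + 2558 = 2558407 at 30 labels/s is 85280 s + 7 f = 23 h 41 min 20 s frame 7, i.e. 23:41:20;07.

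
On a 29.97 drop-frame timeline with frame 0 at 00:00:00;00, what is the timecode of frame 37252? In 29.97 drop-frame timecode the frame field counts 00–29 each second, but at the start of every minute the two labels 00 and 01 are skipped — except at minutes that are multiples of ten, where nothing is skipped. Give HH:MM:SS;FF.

00:20:42;28

Ten DF minutes hold 17982 frames, so frame 37252 lies in block 2 (frames 35964–53945) with 1288 frames into that block.
The block's first minute is 1800 frames and the rest 1798 each; 1288 frames reaches minute 0, so 2 × 18 + 0 × 2 = 36 labels have been skipped so far.
Adding those back, label number 37252 + 36 = 37288 at 30 labels/s is 1242 s + 28 f = 0 h 20 min 42 s frame 28, i.e. 00:20:42;28.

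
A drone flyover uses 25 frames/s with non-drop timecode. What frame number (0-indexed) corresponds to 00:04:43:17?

Total seconds to the label: (0 × 3600 + 4 × 60 + 43) = 283.
Frame index = 283 × 25 + 17 = 7092.

frame 7092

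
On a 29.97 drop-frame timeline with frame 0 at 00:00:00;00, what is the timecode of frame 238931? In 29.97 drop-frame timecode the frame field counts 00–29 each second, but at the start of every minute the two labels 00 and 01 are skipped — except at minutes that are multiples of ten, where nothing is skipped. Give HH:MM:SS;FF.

Each 10-minute DF block holds 10 × 60 × 30 − 9 × 2 = 17982 frames. 238931 ÷ 17982 → 13 full blocks, remainder 5165.
Within the partial block the first minute is 1800 frames and each further minute 1798, so 2 further minute boundaries passed. Total skipped labels = 18 × 13 + 2 × 2 = 238.
Non-drop label index = 238931 + 238 = 239169; at 30 labels/s that is 02:12:52:09, i.e. DF 02:12:52;09.

02:12:52;09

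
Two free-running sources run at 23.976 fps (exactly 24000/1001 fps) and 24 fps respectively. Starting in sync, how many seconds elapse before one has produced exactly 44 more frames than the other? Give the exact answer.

11011/6 seconds

The gap grows by |24 − 24000/1001| = 24/1001 frames per second.
Time for a 44-frame gap: 44 ÷ (24/1001) = 11011/6 s.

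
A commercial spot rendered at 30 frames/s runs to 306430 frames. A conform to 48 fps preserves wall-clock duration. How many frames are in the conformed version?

490288 frames

Target frames = source frames × (target rate / source rate) = 306430 × (48)/(30) = 306430 × 8/5 = 490288.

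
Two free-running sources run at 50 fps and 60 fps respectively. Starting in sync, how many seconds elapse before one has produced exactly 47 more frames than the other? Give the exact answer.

The gap grows by |60 − 50| = 10 frames per second.
Time for a 47-frame gap: 47 ÷ (10) = 4.7 s.

4.7 seconds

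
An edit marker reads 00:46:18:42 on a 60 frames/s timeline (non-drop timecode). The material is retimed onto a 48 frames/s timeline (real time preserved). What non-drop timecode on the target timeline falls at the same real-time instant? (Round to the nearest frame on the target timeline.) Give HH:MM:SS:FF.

Source frame index: (0×3600 + 46×60 + 18) × 60 + 42 = 166722.
Real time: 166722 / (60) = 27787/10 s.
Target frame: (27787/10) × (48) = 666888/5 ≈ 133377.600 → 133378.
At 48 labels/s: frame 133378 → 00:46:18:34.

00:46:18:34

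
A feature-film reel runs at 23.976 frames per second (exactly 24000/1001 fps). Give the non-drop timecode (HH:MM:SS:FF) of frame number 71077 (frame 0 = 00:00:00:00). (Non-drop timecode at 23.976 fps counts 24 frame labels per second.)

00:49:21:13

71077 ÷ 24 = 2961 full seconds, remainder 13 frames.
2961 s = 0 h 49 min 21 s.
Timecode: 00:49:21:13.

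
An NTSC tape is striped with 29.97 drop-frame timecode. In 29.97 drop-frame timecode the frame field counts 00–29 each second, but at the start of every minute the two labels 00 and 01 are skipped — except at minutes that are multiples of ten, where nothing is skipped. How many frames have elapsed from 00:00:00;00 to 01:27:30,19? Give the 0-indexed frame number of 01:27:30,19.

Complete 10-minute blocks: 8, each 17982 frames → 143856.
Remaining 7 whole minutes in the current block: 1800 + 6 × 1798 = 12588 frames.
Within the current minute: 30 × 30 + 19 − 2 = 917 (labels ;00/;01 skipped at this minute). Total = 143856 + 12588 + 917 = 157361.

157361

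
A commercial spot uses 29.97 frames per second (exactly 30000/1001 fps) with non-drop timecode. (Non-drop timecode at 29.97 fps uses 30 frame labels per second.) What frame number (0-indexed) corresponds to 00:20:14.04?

frame 36424

Total seconds to the label: (0 × 3600 + 20 × 60 + 14) = 1214.
Frame index = 1214 × 30 + 4 = 36424.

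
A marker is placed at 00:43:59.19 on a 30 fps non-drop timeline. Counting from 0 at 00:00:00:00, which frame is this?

79189

Total seconds to the label: (0 × 3600 + 43 × 60 + 59) = 2639.
Frame index = 2639 × 30 + 19 = 79189.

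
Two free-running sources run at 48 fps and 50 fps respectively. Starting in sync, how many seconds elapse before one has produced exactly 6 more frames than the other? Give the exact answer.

The gap grows by |50 − 48| = 2 frames per second.
Time for a 6-frame gap: 6 ÷ (2) = 3 s.

3 seconds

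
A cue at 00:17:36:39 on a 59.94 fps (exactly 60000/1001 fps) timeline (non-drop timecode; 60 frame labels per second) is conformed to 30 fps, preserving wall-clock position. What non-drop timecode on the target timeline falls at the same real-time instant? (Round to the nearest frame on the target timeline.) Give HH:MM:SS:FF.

Source frame index: (0×3600 + 17×60 + 36) × 60 + 39 = 63399.
Real time: 63399 / (60000/1001) = 21154133/20000 s.
Target frame: (21154133/20000) × (30) = 63462399/2000 ≈ 31731.199 → 31731.
At 30 labels/s: frame 31731 → 00:17:37:21.

00:17:37:21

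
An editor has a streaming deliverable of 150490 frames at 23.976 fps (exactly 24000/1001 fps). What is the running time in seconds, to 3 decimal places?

6276.687 seconds

Running time = 150490 × 1001/24000 = 15064049/2400 s ≈ 6276.687 s.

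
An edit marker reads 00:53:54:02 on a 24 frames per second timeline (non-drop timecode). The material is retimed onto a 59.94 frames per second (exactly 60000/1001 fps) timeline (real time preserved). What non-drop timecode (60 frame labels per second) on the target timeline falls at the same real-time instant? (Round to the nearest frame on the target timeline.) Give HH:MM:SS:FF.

Source frame index: (0×3600 + 53×60 + 54) × 24 + 2 = 77618.
Real time: 77618 / (24) = 38809/12 s.
Target frame: (38809/12) × (60000/1001) = 194045000/1001 ≈ 193851.149 → 193851.
At 60 labels/s: frame 193851 → 00:53:50:51.

00:53:50:51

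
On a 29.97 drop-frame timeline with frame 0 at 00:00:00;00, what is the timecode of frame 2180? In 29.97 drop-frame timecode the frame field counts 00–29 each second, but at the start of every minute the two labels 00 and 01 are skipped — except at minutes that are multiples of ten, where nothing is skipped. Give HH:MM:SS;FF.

00:01:12;22

Each 10-minute DF block holds 10 × 60 × 30 − 9 × 2 = 17982 frames. 2180 ÷ 17982 → 0 full blocks, remainder 2180.
Within the partial block the first minute is 1800 frames and each further minute 1798, so 1 further minute boundary passed. Total skipped labels = 18 × 0 + 2 × 1 = 2.
Non-drop label index = 2180 + 2 = 2182; at 30 labels/s that is 00:01:12:22, i.e. DF 00:01:12;22.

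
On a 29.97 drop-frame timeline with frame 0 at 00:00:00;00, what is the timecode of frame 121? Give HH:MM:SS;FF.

Ten DF minutes hold 17982 frames, so frame 121 lies in block 0 (frames 0–17981) with 121 frames into that block.
The block's first minute is 1800 frames and the rest 1798 each; 121 frames reaches minute 0, so 0 × 18 + 0 × 2 = 0 labels have been skipped so far.
Adding those back, label number 121 + 0 = 121 at 30 labels/s is 4 s + 1 f = 0 h 0 min 4 s frame 1, i.e. 00:00:04;01.

00:00:04;01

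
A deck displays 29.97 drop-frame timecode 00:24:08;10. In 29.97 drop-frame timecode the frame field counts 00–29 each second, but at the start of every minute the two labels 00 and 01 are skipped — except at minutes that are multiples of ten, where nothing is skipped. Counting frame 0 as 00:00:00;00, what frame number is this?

43406

Complete 10-minute blocks: 2, each 17982 frames → 35964.
Remaining 4 whole minutes in the current block: 1800 + 3 × 1798 = 7194 frames.
Within the current minute: 8 × 30 + 10 − 2 = 248 (labels ;00/;01 skipped at this minute). Total = 35964 + 7194 + 248 = 43406.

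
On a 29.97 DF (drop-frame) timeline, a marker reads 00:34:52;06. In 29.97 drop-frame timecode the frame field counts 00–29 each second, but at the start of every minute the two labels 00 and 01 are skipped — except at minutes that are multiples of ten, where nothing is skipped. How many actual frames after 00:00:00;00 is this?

62704

As if non-drop at 30 labels/s: (0 × 3600 + 34 × 60 + 52) × 30 + 6 = 62766.
Minute boundaries passed: 34; those not divisible by 10: 34 − 3 = 31; dropped labels = 2 × 31 = 62.
Actual frame index = 62766 − 62 = 62704.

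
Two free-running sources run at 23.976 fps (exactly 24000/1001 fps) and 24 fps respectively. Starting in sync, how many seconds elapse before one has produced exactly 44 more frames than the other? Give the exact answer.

The gap grows by |24 − 24000/1001| = 24/1001 frames per second.
Time for a 44-frame gap: 44 ÷ (24/1001) = 11011/6 s.

11011/6 seconds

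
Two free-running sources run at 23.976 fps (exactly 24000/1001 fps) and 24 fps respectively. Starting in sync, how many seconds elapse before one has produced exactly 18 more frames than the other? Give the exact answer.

750.75 seconds

The gap grows by |24 − 24000/1001| = 24/1001 frames per second.
Time for a 18-frame gap: 18 ÷ (24/1001) = 750.75 s.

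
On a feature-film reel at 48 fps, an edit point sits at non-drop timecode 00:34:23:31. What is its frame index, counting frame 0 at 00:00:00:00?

Total seconds to the label: (0 × 3600 + 34 × 60 + 23) = 2063.
Frame index = 2063 × 48 + 31 = 99055.

99055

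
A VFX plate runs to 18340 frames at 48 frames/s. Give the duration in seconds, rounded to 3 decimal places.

Running time = 18340 × 1/48 = 4585/12 s ≈ 382.083 s.

382.083 seconds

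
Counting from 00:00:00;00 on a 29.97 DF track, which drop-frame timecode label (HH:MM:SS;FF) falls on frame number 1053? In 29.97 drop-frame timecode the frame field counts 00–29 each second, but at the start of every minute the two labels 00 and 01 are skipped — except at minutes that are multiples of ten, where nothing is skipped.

00:00:35;03

Ten DF minutes hold 17982 frames, so frame 1053 lies in block 0 (frames 0–17981) with 1053 frames into that block.
The block's first minute is 1800 frames and the rest 1798 each; 1053 frames reaches minute 0, so 0 × 18 + 0 × 2 = 0 labels have been skipped so far.
Adding those back, label number 1053 + 0 = 1053 at 30 labels/s is 35 s + 3 f = 0 h 0 min 35 s frame 3, i.e. 00:00:35;03.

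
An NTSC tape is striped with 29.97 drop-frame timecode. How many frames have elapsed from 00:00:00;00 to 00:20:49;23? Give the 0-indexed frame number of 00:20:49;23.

Complete 10-minute blocks: 2, each 17982 frames → 35964.
Remaining 0 whole minutes in the current block: 0 frames.
Within the current minute: 49 × 30 + 23 = 1493. Total = 35964 + 0 + 1493 = 37457.

37457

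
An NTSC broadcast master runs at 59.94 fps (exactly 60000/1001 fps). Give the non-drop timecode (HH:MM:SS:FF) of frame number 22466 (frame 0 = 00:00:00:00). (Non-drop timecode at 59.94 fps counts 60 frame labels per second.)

22466 ÷ 60 = 374 full seconds, remainder 26 frames.
374 s = 0 h 6 min 14 s.
Timecode: 00:06:14:26.

00:06:14:26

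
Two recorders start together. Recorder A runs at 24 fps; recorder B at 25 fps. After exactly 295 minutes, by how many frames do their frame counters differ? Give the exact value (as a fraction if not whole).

295 min = 17700 s.
A emits 24 × 17700 = 424800 frames; B emits 25 × 17700 = 442500.
Difference = 17700 frames; B is ahead of A.

17700 frames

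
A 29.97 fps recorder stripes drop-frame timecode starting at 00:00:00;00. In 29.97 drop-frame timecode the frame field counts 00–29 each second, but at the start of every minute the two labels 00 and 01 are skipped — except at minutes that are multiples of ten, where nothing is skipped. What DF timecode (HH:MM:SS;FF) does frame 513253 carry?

Each 10-minute DF block holds 10 × 60 × 30 − 9 × 2 = 17982 frames. 513253 ÷ 17982 → 28 full blocks, remainder 9757.
Within the partial block the first minute is 1800 frames and each further minute 1798, so 5 further minute boundaries passed. Total skipped labels = 18 × 28 + 2 × 5 = 514.
Non-drop label index = 513253 + 514 = 513767; at 30 labels/s that is 04:45:25:17, i.e. DF 04:45:25;17.

04:45:25;17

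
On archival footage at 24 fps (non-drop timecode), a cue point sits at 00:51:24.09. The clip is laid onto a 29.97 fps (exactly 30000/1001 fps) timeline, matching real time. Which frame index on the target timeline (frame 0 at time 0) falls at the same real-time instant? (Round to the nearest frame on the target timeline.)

frame 92439

Source frame index: (0×3600 + 51×60 + 24) × 24 + 9 = 74025.
Real time: 74025 / (24) = 24675/8 s.
Target frame: (24675/8) × (30000/1001) = 13218750/143 ≈ 92438.811 → 92439.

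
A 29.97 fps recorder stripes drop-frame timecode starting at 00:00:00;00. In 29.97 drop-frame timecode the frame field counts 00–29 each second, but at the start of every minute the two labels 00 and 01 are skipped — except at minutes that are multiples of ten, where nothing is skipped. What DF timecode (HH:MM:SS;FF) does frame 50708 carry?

Each 10-minute DF block holds 10 × 60 × 30 − 9 × 2 = 17982 frames. 50708 ÷ 17982 → 2 full blocks, remainder 14744.
Within the partial block the first minute is 1800 frames and each further minute 1798, so 8 further minute boundaries passed. Total skipped labels = 18 × 2 + 2 × 8 = 52.
Non-drop label index = 50708 + 52 = 50760; at 30 labels/s that is 00:28:12:00, i.e. DF 00:28:12;00.

00:28:12;00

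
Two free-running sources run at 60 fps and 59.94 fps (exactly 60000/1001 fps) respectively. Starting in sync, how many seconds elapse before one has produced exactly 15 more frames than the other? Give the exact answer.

250.25 seconds

The gap grows by |60000/1001 − 60| = 60/1001 frames per second.
Time for a 15-frame gap: 15 ÷ (60/1001) = 250.25 s.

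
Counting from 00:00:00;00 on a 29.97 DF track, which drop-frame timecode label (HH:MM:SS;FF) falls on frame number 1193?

00:00:39;23

Ten DF minutes hold 17982 frames, so frame 1193 lies in block 0 (frames 0–17981) with 1193 frames into that block.
The block's first minute is 1800 frames and the rest 1798 each; 1193 frames reaches minute 0, so 0 × 18 + 0 × 2 = 0 labels have been skipped so far.
Adding those back, label number 1193 + 0 = 1193 at 30 labels/s is 39 s + 23 f = 0 h 0 min 39 s frame 23, i.e. 00:00:39;23.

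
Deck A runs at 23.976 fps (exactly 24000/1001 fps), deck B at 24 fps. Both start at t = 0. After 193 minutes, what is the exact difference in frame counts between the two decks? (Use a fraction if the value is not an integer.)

193 min = 11580 s.
A emits 24000/1001 × 11580 = 277920000/1001 frames; B emits 24 × 11580 = 277920.
Difference = 277920/1001 frames (≈ 277.6424); B is ahead of A.

277920/1001 frames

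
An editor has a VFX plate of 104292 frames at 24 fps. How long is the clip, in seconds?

Running time = 104292 / (24) = 4345.5 s.

4345.5 seconds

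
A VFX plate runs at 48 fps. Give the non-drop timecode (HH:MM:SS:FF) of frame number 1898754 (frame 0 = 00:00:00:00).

10:59:17:18

1898754 ÷ 48 = 39557 full seconds, remainder 18 frames.
39557 s = 10 h 59 min 17 s.
Timecode: 10:59:17:18.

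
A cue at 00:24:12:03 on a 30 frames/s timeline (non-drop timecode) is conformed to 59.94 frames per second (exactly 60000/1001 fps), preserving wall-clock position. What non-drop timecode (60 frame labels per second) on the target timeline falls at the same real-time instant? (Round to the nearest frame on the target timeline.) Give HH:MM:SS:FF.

00:24:10:39

Source frame index: (0×3600 + 24×60 + 12) × 30 + 3 = 43563.
Real time: 43563 / (30) = 14521/10 s.
Target frame: (14521/10) × (60000/1001) = 6702000/77 ≈ 87038.961 → 87039.
At 60 labels/s: frame 87039 → 00:24:10:39.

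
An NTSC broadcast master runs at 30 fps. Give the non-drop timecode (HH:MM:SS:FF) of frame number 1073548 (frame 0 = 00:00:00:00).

1073548 ÷ 30 = 35784 full seconds, remainder 28 frames.
35784 s = 9 h 56 min 24 s.
Timecode: 09:56:24:28.

09:56:24:28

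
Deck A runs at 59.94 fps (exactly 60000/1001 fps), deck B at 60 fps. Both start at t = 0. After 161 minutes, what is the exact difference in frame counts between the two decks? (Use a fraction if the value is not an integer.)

161 min = 9660 s.
A emits 60000/1001 × 9660 = 82800000/143 frames; B emits 60 × 9660 = 579600.
Difference = 82800/143 frames (≈ 579.0210); B is ahead of A.

82800/143 frames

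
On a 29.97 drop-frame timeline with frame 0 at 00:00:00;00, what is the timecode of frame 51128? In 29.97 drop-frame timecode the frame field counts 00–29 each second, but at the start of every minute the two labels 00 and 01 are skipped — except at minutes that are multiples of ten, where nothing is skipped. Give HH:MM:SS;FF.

00:28:26;00

Ten DF minutes hold 17982 frames, so frame 51128 lies in block 2 (frames 35964–53945) with 15164 frames into that block.
The block's first minute is 1800 frames and the rest 1798 each; 15164 frames reaches minute 8, so 2 × 18 + 8 × 2 = 52 labels have been skipped so far.
Adding those back, label number 51128 + 52 = 51180 at 30 labels/s is 1706 s + 0 f = 0 h 28 min 26 s frame 0, i.e. 00:28:26;00.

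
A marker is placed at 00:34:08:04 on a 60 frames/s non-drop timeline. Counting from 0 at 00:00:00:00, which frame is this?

122884

Total seconds to the label: (0 × 3600 + 34 × 60 + 8) = 2048.
Frame index = 2048 × 60 + 4 = 122884.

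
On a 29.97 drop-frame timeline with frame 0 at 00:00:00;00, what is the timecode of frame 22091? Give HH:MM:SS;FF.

Each 10-minute DF block holds 10 × 60 × 30 − 9 × 2 = 17982 frames. 22091 ÷ 17982 → 1 full block, remainder 4109.
Within the partial block the first minute is 1800 frames and each further minute 1798, so 2 further minute boundaries passed. Total skipped labels = 18 × 1 + 2 × 2 = 22.
Non-drop label index = 22091 + 22 = 22113; at 30 labels/s that is 00:12:17:03, i.e. DF 00:12:17;03.

00:12:17;03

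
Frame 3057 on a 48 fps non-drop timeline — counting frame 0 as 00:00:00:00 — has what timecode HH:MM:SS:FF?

3057 ÷ 48 = 63 full seconds, remainder 33 frames.
63 s = 0 h 1 min 3 s.
Timecode: 00:01:03:33.

00:01:03:33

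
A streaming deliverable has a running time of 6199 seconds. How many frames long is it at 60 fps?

371940 frames

Frames = 6199 × 60 = 371940.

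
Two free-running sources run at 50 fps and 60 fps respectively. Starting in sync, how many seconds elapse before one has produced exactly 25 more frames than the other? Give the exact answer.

2.5 seconds

The gap grows by |60 − 50| = 10 frames per second.
Time for a 25-frame gap: 25 ÷ (10) = 2.5 s.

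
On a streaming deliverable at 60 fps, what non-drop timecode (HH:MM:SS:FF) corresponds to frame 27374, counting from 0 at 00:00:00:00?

00:07:36:14

27374 ÷ 60 = 456 full seconds, remainder 14 frames.
456 s = 0 h 7 min 36 s.
Timecode: 00:07:36:14.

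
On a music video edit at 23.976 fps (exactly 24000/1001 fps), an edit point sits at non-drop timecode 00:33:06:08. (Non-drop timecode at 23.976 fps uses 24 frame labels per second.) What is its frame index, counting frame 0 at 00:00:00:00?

frame 47672

Total seconds to the label: (0 × 3600 + 33 × 60 + 6) = 1986.
Frame index = 1986 × 24 + 8 = 47672.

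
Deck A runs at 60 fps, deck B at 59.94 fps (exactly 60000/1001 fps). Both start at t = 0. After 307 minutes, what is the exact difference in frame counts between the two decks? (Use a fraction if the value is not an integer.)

307 min = 18420 s.
A emits 60 × 18420 = 1105200 frames; B emits 60000/1001 × 18420 = 1105200000/1001.
Difference = 1105200/1001 frames (≈ 1104.0959); B is behind A.

1105200/1001 frames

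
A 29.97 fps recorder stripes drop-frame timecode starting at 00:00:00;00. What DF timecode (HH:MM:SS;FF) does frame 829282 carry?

07:41:10;12

Each 10-minute DF block holds 10 × 60 × 30 − 9 × 2 = 17982 frames. 829282 ÷ 17982 → 46 full blocks, remainder 2110.
Within the partial block the first minute is 1800 frames and each further minute 1798, so 1 further minute boundary passed. Total skipped labels = 18 × 46 + 2 × 1 = 830.
Non-drop label index = 829282 + 830 = 830112; at 30 labels/s that is 07:41:10:12, i.e. DF 07:41:10;12.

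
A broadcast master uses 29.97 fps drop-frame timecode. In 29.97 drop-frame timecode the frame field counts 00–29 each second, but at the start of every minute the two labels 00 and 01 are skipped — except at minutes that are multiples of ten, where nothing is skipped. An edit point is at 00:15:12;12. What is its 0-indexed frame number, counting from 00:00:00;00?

Complete 10-minute blocks: 1, each 17982 frames → 17982.
Remaining 5 whole minutes in the current block: 1800 + 4 × 1798 = 8992 frames.
Within the current minute: 12 × 30 + 12 − 2 = 370 (labels ;00/;01 skipped at this minute). Total = 17982 + 8992 + 370 = 27344.

27344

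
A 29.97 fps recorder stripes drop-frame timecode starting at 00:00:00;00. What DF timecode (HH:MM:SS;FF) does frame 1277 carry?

00:00:42;17

Ten DF minutes hold 17982 frames, so frame 1277 lies in block 0 (frames 0–17981) with 1277 frames into that block.
The block's first minute is 1800 frames and the rest 1798 each; 1277 frames reaches minute 0, so 0 × 18 + 0 × 2 = 0 labels have been skipped so far.
Adding those back, label number 1277 + 0 = 1277 at 30 labels/s is 42 s + 17 f = 0 h 0 min 42 s frame 17, i.e. 00:00:42;17.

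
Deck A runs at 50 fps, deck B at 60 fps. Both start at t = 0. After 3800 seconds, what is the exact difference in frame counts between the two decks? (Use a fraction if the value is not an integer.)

38000 frames

A emits 50 × 3800 = 190000 frames; B emits 60 × 3800 = 228000.
Difference = 38000 frames; B is ahead of A.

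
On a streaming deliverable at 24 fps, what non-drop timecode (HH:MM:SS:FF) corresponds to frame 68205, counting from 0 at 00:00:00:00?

68205 ÷ 24 = 2841 full seconds, remainder 21 frames.
2841 s = 0 h 47 min 21 s.
Timecode: 00:47:21:21.

00:47:21:21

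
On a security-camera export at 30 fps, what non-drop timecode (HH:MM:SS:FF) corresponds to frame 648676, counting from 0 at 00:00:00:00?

06:00:22:16

648676 ÷ 30 = 21622 full seconds, remainder 16 frames.
21622 s = 6 h 0 min 22 s.
Timecode: 06:00:22:16.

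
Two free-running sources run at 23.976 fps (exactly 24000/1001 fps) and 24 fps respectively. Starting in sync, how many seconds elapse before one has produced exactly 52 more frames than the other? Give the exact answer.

13013/6 seconds

The gap grows by |24 − 24000/1001| = 24/1001 frames per second.
Time for a 52-frame gap: 52 ÷ (24/1001) = 13013/6 s.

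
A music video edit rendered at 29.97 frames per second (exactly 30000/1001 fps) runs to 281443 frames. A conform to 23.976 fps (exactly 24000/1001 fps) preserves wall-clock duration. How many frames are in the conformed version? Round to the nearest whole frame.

225154 frames

Frames at target rate = 281443 × (24000/1001) / (30000/1001) = 1125772/5 ≈ 225154.400.
Nearest whole frame: 225154.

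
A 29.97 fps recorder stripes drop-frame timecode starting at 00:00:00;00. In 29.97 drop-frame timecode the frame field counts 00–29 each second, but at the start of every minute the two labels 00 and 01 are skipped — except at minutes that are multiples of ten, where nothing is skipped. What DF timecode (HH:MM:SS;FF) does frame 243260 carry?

Ten DF minutes hold 17982 frames, so frame 243260 lies in block 13 (frames 233766–251747) with 9494 frames into that block.
The block's first minute is 1800 frames and the rest 1798 each; 9494 frames reaches minute 5, so 13 × 18 + 5 × 2 = 244 labels have been skipped so far.
Adding those back, label number 243260 + 244 = 243504 at 30 labels/s is 8116 s + 24 f = 2 h 15 min 16 s frame 24, i.e. 02:15:16;24.

02:15:16;24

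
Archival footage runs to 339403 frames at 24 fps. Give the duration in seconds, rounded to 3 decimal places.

14141.792 seconds

Running time = 339403 × 1/24 = 339403/24 s ≈ 14141.792 s.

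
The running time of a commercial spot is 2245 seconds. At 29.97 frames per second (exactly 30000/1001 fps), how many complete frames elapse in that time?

Frames = 2245 × 30000/1001 = 67350000/1001 ≈ 67282.7173.
Complete frames: 67282.

67282 frames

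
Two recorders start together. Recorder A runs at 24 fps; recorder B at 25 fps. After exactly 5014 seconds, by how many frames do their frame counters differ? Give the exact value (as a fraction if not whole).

A emits 24 × 5014 = 120336 frames; B emits 25 × 5014 = 125350.
Difference = 5014 frames; B is ahead of A.

5014 frames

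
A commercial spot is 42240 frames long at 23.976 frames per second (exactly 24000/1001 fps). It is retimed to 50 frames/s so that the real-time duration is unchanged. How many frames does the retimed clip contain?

88088 frames

Target frames = source frames × (target rate / source rate) = 42240 × (50)/(24000/1001) = 42240 × 1001/480 = 88088.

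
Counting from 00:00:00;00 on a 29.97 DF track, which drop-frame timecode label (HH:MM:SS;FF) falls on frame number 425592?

03:56:40;18

Each 10-minute DF block holds 10 × 60 × 30 − 9 × 2 = 17982 frames. 425592 ÷ 17982 → 23 full blocks, remainder 12006.
Within the partial block the first minute is 1800 frames and each further minute 1798, so 6 further minute boundaries passed. Total skipped labels = 18 × 23 + 2 × 6 = 426.
Non-drop label index = 425592 + 426 = 426018; at 30 labels/s that is 03:56:40:18, i.e. DF 03:56:40;18.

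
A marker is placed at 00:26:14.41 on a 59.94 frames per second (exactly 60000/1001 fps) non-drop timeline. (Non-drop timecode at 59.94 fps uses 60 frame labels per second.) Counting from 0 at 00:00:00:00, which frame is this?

Total seconds to the label: (0 × 3600 + 26 × 60 + 14) = 1574.
Frame index = 1574 × 60 + 41 = 94481.

frame 94481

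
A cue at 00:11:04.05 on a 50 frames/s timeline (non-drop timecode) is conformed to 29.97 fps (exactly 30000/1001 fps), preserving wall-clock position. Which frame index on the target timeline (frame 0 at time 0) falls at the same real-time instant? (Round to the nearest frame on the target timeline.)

frame 19903

Source frame index: (0×3600 + 11×60 + 4) × 50 + 5 = 33205.
Real time: 33205 / (50) = 6641/10 s.
Target frame: (6641/10) × (30000/1001) = 19923000/1001 ≈ 19903.097 → 19903.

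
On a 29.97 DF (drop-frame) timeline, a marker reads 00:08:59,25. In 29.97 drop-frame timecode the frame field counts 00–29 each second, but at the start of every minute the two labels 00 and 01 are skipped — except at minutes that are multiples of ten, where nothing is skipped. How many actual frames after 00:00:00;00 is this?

16179

Complete 10-minute blocks: 0, each 17982 frames → 0.
Remaining 8 whole minutes in the current block: 1800 + 7 × 1798 = 14386 frames.
Within the current minute: 59 × 30 + 25 − 2 = 1793 (labels ;00/;01 skipped at this minute). Total = 0 + 14386 + 1793 = 16179.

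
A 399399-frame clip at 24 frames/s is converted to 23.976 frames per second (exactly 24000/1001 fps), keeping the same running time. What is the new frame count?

Target frames = source frames × (target rate / source rate) = 399399 × (24000/1001)/(24) = 399399 × 1000/1001 = 399000.

399000 frames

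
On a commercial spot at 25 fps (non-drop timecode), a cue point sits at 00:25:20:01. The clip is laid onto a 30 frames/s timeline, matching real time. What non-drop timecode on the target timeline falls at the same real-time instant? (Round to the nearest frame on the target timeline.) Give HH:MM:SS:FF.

00:25:20:01

Source frame index: (0×3600 + 25×60 + 20) × 25 + 1 = 38001.
Real time: 38001 / (25) = 38001/25 s.
Target frame: (38001/25) × (30) = 228006/5 ≈ 45601.200 → 45601.
At 30 labels/s: frame 45601 → 00:25:20:01.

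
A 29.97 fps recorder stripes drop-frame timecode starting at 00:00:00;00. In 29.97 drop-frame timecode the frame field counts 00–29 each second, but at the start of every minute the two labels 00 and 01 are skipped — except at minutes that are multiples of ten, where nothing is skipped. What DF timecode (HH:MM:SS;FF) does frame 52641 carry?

Ten DF minutes hold 17982 frames, so frame 52641 lies in block 2 (frames 35964–53945) with 16677 frames into that block.
The block's first minute is 1800 frames and the rest 1798 each; 16677 frames reaches minute 9, so 2 × 18 + 9 × 2 = 54 labels have been skipped so far.
Adding those back, label number 52641 + 54 = 52695 at 30 labels/s is 1756 s + 15 f = 0 h 29 min 16 s frame 15, i.e. 00:29:16;15.

00:29:16;15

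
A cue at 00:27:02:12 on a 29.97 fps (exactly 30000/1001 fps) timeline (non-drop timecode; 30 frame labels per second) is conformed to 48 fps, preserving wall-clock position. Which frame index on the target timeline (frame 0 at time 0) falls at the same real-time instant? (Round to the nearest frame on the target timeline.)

Source frame index: (0×3600 + 27×60 + 2) × 30 + 12 = 48672.
Real time: 48672 / (30000/1001) = 1015014/625 s.
Target frame: (1015014/625) × (48) = 48720672/625 ≈ 77953.075 → 77953.

frame 77953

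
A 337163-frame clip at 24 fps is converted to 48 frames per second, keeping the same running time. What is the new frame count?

Target frames = source frames × (target rate / source rate) = 337163 × (48)/(24) = 337163 × 2 = 674326.

674326 frames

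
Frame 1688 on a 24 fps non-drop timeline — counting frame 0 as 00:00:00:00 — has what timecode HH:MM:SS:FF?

00:01:10:08

1688 ÷ 24 = 70 full seconds, remainder 8 frames.
70 s = 0 h 1 min 10 s.
Timecode: 00:01:10:08.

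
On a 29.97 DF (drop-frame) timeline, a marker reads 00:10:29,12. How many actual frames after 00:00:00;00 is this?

18864

Complete 10-minute blocks: 1, each 17982 frames → 17982.
Remaining 0 whole minutes in the current block: 0 frames.
Within the current minute: 29 × 30 + 12 = 882. Total = 17982 + 0 + 882 = 18864.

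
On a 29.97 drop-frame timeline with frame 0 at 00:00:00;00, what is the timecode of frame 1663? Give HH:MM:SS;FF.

00:00:55;13

Ten DF minutes hold 17982 frames, so frame 1663 lies in block 0 (frames 0–17981) with 1663 frames into that block.
The block's first minute is 1800 frames and the rest 1798 each; 1663 frames reaches minute 0, so 0 × 18 + 0 × 2 = 0 labels have been skipped so far.
Adding those back, label number 1663 + 0 = 1663 at 30 labels/s is 55 s + 13 f = 0 h 0 min 55 s frame 13, i.e. 00:00:55;13.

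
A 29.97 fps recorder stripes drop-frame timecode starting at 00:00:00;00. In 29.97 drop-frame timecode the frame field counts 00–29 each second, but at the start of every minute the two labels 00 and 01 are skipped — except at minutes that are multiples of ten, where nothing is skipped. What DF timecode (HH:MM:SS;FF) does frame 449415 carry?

Each 10-minute DF block holds 10 × 60 × 30 − 9 × 2 = 17982 frames. 449415 ÷ 17982 → 24 full blocks, remainder 17847.
Within the partial block the first minute is 1800 frames and each further minute 1798, so 9 further minute boundaries passed. Total skipped labels = 18 × 24 + 2 × 9 = 450.
Non-drop label index = 449415 + 450 = 449865; at 30 labels/s that is 04:09:55:15, i.e. DF 04:09:55;15.

04:09:55;15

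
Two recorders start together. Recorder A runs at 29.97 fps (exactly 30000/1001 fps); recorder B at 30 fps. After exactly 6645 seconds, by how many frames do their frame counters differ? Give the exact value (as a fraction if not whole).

199350/1001 frames

A emits 30000/1001 × 6645 = 199350000/1001 frames; B emits 30 × 6645 = 199350.
Difference = 199350/1001 frames (≈ 199.1508); B is ahead of A.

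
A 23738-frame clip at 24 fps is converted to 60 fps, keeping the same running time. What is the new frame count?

59345 frames

Target frames = source frames × (target rate / source rate) = 23738 × (60)/(24) = 23738 × 5/2 = 59345.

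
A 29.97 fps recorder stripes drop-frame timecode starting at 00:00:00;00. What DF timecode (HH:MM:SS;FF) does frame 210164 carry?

Ten DF minutes hold 17982 frames, so frame 210164 lies in block 11 (frames 197802–215783) with 12362 frames into that block.
The block's first minute is 1800 frames and the rest 1798 each; 12362 frames reaches minute 6, so 11 × 18 + 6 × 2 = 210 labels have been skipped so far.
Adding those back, label number 210164 + 210 = 210374 at 30 labels/s is 7012 s + 14 f = 1 h 56 min 52 s frame 14, i.e. 01:56:52;14.

01:56:52;14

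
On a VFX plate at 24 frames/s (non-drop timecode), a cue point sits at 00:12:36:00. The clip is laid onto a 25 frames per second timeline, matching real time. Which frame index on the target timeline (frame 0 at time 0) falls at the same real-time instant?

frame 18900

Source frame index: (0×3600 + 12×60 + 36) × 24 + 0 = 18144.
Real time: 18144 / (24) = 756 s.
Target frame: (756) × (25) = 18900.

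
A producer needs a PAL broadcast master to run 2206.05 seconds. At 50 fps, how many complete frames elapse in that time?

Frames = 2206.05 × 50 = 220605/2 ≈ 110302.5000.
Complete frames: 110302.

110302 frames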